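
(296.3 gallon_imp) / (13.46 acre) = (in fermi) 1 gallon_imp = 0.00454609 m^3, so 296.3 gallon_imp = 296.3 * 0.00454609 = 1.3470065 m^3. 1 acre = 4046.8564 m^2, so 13.46 acre = 13.46 * 4046.8564 = 54470.687 m^2. Combine: 1.3470065 m^3 / 54470.687 m^2 = 2.4729015e-05 m. 1 fermi = 1e-15 m, so 2.4729015e-05 m = 2.4729015e-05 / 1e-15 = 2.4729015e+10 fermi ≈ 2.473e+10 fermi (4 s.f.). Final answer: 2.473e+10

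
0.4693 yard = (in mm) 1 yard = 0.9144 m, so 0.4693 yard = 0.4693 * 0.9144 = 0.42912792 m. 1 mm = 0.001 m, so 0.42912792 m = 0.42912792 / 0.001 = 429.12792 mm ≈ 429.1 mm (4 s.f.). Final answer: 429.1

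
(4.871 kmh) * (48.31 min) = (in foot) 1 kmh = 0.27777778 m/s, so 4.871 kmh = 4.871 * 0.27777778 = 1.3530556 m/s. 1 min = 60 s, so 48.31 min = 48.31 * 60 = 2898.6 s. Combine: 1.3530556 m/s * 2898.6 s = 3921.9668 m. 1 foot = 0.3048 m, so 3921.9668 m = 3921.9668 / 0.3048 = 12867.345 foot ≈ 1.287e+04 foot (4 s.f.). Final answer: 1.287e+04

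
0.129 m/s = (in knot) 0.2508. Check: 1 knot = 0.51444444 m/s, so 0.129 m/s = 0.129 / 0.51444444 = 0.25075594 knot ≈ 0.2508 knot (4 s.f.).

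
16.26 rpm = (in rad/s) 1 rpm = 0.10471976 rad/s, so 16.26 rpm = 16.26 * 0.10471976 = 1.7027432 rad/s. Result: 1.7027432 rad/s ≈ 1.703 rad/s (4 s.f.). Final answer: 1.703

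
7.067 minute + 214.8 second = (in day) 1 minute = 60 s, so 7.067 minute = 7.067 * 60 = 424.02 s. 214.8 second = 214.8 s. Sum: 424.02 + 214.8 = 638.82 s. 1 day = 86400 s, so 638.82 s = 638.82 / 86400 = 0.00739375 day ≈ 0.007394 day (4 s.f.). Final answer: 0.007394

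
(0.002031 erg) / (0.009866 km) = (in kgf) 1 erg = 1e-07 J, so 0.002031 erg = 0.002031 * 1e-07 = 2.031e-10 J. 1 km = 1000 m, so 0.009866 km = 0.009866 * 1000 = 9.866 m. Combine: 2.031e-10 J / 9.866 m = 2.058585e-11 N. 1 kgf = 9.80665 N, so 2.058585e-11 N = 2.058585e-11 / 9.80665 = 2.0991725e-12 kgf ≈ 2.099e-12 kgf (4 s.f.). Final answer: 2.099e-12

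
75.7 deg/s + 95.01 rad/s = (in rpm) 919.9. Check: 1 deg/s = 0.017453293 rad/s, so 75.7 deg/s = 75.7 * 0.017453293 = 1.3212142 rad/s. 95.01 rad/s is already in rad/s. Sum: 1.3212142 + 95.01 = 96.331214 rad/s. 1 rpm = 0.10471976 rad/s, so 96.331214 rad/s = 96.331214 / 0.10471976 = 919.89534 rpm ≈ 919.9 rpm (4 s.f.).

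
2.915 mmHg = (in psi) 0.05637. Check: 1 mmHg = 133.32237 Pa, so 2.915 mmHg = 2.915 * 133.32237 = 388.6347 Pa. 1 psi = 6894.7573 Pa, so 388.6347 Pa = 388.6347 / 6894.7573 = 0.056366698 psi ≈ 0.05637 psi (4 s.f.).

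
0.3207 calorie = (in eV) 1 calorie = 4.184 J, so 0.3207 calorie = 0.3207 * 4.184 = 1.3418088 J. 1 eV = 1.6021766e-19 J, so 1.3418088 J = 1.3418088 / 1.6021766e-19 = 8.3749118e+18 eV ≈ 8.375e+18 eV (4 s.f.). Final answer: 8.375e+18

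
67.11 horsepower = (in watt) 1 horsepower = 745.69987 W, so 67.11 horsepower = 67.11 * 745.69987 = 50043.918 W. 50043.918 W = 50043.918 watt ≈ 5.004e+04 watt (4 s.f.). Final answer: 5.004e+04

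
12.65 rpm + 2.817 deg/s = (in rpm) 1 rpm = 0.10471976 rad/s, so 12.65 rpm = 12.65 * 0.10471976 = 1.3247049 rad/s. 1 deg/s = 0.017453293 rad/s, so 2.817 deg/s = 2.817 * 0.017453293 = 0.049165925 rad/s. Sum: 1.3247049 + 0.049165925 = 1.3738708 rad/s. 1 rpm = 0.10471976 rad/s, so 1.3738708 rad/s = 1.3738708 / 0.10471976 = 13.1195 rpm ≈ 13.12 rpm (4 s.f.). Final answer: 13.12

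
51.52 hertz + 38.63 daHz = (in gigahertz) 4.378e-07. Check: 51.52 hertz = 51.52 Hz. 1 daHz = 10 Hz, so 38.63 daHz = 38.63 * 10 = 386.3 Hz. Sum: 51.52 + 386.3 = 437.82 Hz. 1 gigahertz = 1e+09 Hz, so 437.82 Hz = 437.82 / 1e+09 = 4.3782e-07 gigahertz ≈ 4.378e-07 gigahertz (4 s.f.).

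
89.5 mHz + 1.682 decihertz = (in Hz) 1 mHz = 0.001 Hz, so 89.5 mHz = 89.5 * 0.001 = 0.0895 Hz. 1 decihertz = 0.1 Hz, so 1.682 decihertz = 1.682 * 0.1 = 0.1682 Hz. Sum: 0.0895 + 0.1682 = 0.2577 Hz. Result: 0.2577 Hz. Final answer: 0.2577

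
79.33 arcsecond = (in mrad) 1 arcsecond = 4.8481368e-06 rad, so 79.33 arcsecond = 79.33 * 4.8481368e-06 = 0.00038460269 rad. 1 mrad = 0.001 rad, so 0.00038460269 rad = 0.00038460269 / 0.001 = 0.38460269 mrad ≈ 0.3846 mrad (4 s.f.). Final answer: 0.3846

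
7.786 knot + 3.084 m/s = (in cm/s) 708.9. Check: 1 knot = 0.51444444 m/s, so 7.786 knot = 7.786 * 0.51444444 = 4.0054644 m/s. 3.084 m/s is already in m/s. Sum: 4.0054644 + 3.084 = 7.0894644 m/s. 1 cm/s = 0.01 m/s, so 7.0894644 m/s = 7.0894644 / 0.01 = 708.94644 cm/s ≈ 708.9 cm/s (4 s.f.).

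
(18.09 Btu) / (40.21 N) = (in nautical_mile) 1 Btu = 1055.0559 J, so 18.09 Btu = 18.09 * 1055.0559 = 19085.96 J. 40.21 N is already in N. Combine: 19085.96 J / 40.21 N = 474.65706 m. 1 nautical_mile = 1852 m, so 474.65706 m = 474.65706 / 1852 = 0.25629431 nautical_mile ≈ 0.2563 nautical_mile (4 s.f.). Final answer: 0.2563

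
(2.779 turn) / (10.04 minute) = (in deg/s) 1.661. Check: 1 turn = 6.2831853 rad, so 2.779 turn = 2.779 * 6.2831853 = 17.460972 rad. 1 minute = 60 s, so 10.04 minute = 10.04 * 60 = 602.4 s. Combine: 17.460972 rad / 602.4 s = 0.028985677 rad/s. 1 deg/s = 0.017453293 rad/s, so 0.028985677 rad/s = 0.028985677 / 0.017453293 = 1.660757 deg/s ≈ 1.661 deg/s (4 s.f.).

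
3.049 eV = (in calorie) 1.168e-19. Check: 1 eV = 1.6021766e-19 J, so 3.049 eV = 3.049 * 1.6021766e-19 = 4.8850366e-19 J. 1 calorie = 4.184 J, so 4.8850366e-19 J = 4.8850366e-19 / 4.184 = 1.1675518e-19 calorie ≈ 1.168e-19 calorie (4 s.f.).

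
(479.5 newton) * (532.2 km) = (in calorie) 479.5 newton = 479.5 N. 1 km = 1000 m, so 532.2 km = 532.2 * 1000 = 532200 m. Combine: 479.5 N * 532200 m = 2.551899e+08 J. 1 calorie = 4.184 J, so 2.551899e+08 J = 2.551899e+08 / 4.184 = 60991850 calorie ≈ 6.099e+07 calorie (4 s.f.). Final answer: 6.099e+07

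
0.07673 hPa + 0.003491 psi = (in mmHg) 0.2381. Check: 1 hPa = 100 Pa, so 0.07673 hPa = 0.07673 * 100 = 7.673 Pa. 1 psi = 6894.7573 Pa, so 0.003491 psi = 0.003491 * 6894.7573 = 24.069598 Pa. Sum: 7.673 + 24.069598 = 31.742598 Pa. 1 mmHg = 133.32237 Pa, so 31.742598 Pa = 31.742598 / 133.32237 = 0.23808906 mmHg ≈ 0.2381 mmHg (4 s.f.).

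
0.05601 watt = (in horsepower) 7.511e-05. Check: 0.05601 watt = 0.05601 W. 1 horsepower = 745.69987 W, so 0.05601 W = 0.05601 / 745.69987 = 7.5110647e-05 horsepower ≈ 7.511e-05 horsepower (4 s.f.).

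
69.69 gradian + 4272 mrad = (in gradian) 341.7. Check: 1 gradian = 0.015707963 rad, so 69.69 gradian = 69.69 * 0.015707963 = 1.094688 rad. 1 mrad = 0.001 rad, so 4272 mrad = 4272 * 0.001 = 4.272 rad. Sum: 1.094688 + 4.272 = 5.366688 rad. 1 gradian = 0.015707963 rad, so 5.366688 rad = 5.366688 / 0.015707963 = 341.65397 gradian ≈ 341.7 gradian (4 s.f.).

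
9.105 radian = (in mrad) 9105. Check: 9.105 radian = 9.105 rad. 1 mrad = 0.001 rad, so 9.105 rad = 9.105 / 0.001 = 9105 mrad.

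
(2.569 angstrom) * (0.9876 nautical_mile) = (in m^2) 4.699e-07. Check: 1 angstrom = 1e-10 m, so 2.569 angstrom = 2.569 * 1e-10 = 2.569e-10 m. 1 nautical_mile = 1852 m, so 0.9876 nautical_mile = 0.9876 * 1852 = 1829.0352 m. Combine: 2.569e-10 m * 1829.0352 m = 4.6987914e-07 m^2. Result: 4.6987914e-07 m^2 ≈ 4.699e-07 m^2 (4 s.f.).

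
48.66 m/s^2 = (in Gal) 1 Gal = 0.01 m/s^2, so 48.66 m/s^2 = 48.66 / 0.01 = 4866 Gal. Final answer: 4866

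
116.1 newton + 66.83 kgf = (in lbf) 116.1 newton = 116.1 N. 1 kgf = 9.80665 N, so 66.83 kgf = 66.83 * 9.80665 = 655.37842 N. Sum: 116.1 + 655.37842 = 771.47842 N. 1 lbf = 4.4482216 N, so 771.47842 N = 771.47842 / 4.4482216 = 173.43525 lbf ≈ 173.4 lbf (4 s.f.). Final answer: 173.4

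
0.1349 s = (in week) 2.23e-07. Check: 1 week = 604800 s, so 0.1349 s = 0.1349 / 604800 = 2.2304894e-07 week ≈ 2.23e-07 week (4 s.f.).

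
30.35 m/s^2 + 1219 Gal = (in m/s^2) 30.35 m/s^2 is already in m/s^2. 1 Gal = 0.01 m/s^2, so 1219 Gal = 1219 * 0.01 = 12.19 m/s^2. Sum: 30.35 + 12.19 = 42.54 m/s^2. Result: 42.54 m/s^2. Final answer: 42.54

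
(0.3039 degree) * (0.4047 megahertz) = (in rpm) 1 degree = 0.017453293 rad, so 0.3039 degree = 0.3039 * 0.017453293 = 0.0053040556 rad. 1 megahertz = 1000000 Hz, so 0.4047 megahertz = 0.4047 * 1000000 = 404700 Hz. Combine: 0.0053040556 rad * 404700 Hz = 2146.5513 rad/s. 1 rpm = 0.10471976 rad/s, so 2146.5513 rad/s = 2146.5513 / 0.10471976 = 20498.055 rpm ≈ 2.05e+04 rpm (4 s.f.). Final answer: 2.05e+04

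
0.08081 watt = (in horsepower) 0.0001084. Check: 0.08081 watt = 0.08081 W. 1 horsepower = 745.69987 W, so 0.08081 W = 0.08081 / 745.69987 = 0.000108368 horsepower ≈ 0.0001084 horsepower (4 s.f.).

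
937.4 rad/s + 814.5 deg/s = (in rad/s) 937.4 rad/s is already in rad/s. 1 deg/s = 0.017453293 rad/s, so 814.5 deg/s = 814.5 * 0.017453293 = 14.215707 rad/s. Sum: 937.4 + 14.215707 = 951.61571 rad/s. Result: 951.61571 rad/s ≈ 951.6 rad/s (4 s.f.). Final answer: 951.6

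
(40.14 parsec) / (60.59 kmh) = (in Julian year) 1 parsec = 3.0856776e+16 m, so 40.14 parsec = 40.14 * 3.0856776e+16 = 1.238591e+18 m. 1 kmh = 0.27777778 m/s, so 60.59 kmh = 60.59 * 0.27777778 = 16.830556 m/s. Combine: 1.238591e+18 m / 16.830556 m/s = 7.3591806e+16 s. 1 Julian year = 31557600 s, so 7.3591806e+16 s = 7.3591806e+16 / 31557600 = 2.3319836e+09 Julian year ≈ 2.332e+09 Julian year (4 s.f.). Final answer: 2.332e+09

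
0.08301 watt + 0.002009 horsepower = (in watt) 1.581. Check: 0.08301 watt = 0.08301 W. 1 horsepower = 745.69987 W, so 0.002009 horsepower = 0.002009 * 745.69987 = 1.498111 W. Sum: 0.08301 + 1.498111 = 1.581121 W. 1.581121 W = 1.581121 watt ≈ 1.581 watt (4 s.f.).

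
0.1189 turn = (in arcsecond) 1 turn = 6.2831853 rad, so 0.1189 turn = 0.1189 * 6.2831853 = 0.74707073 rad. 1 arcsecond = 4.8481368e-06 rad, so 0.74707073 rad = 0.74707073 / 4.8481368e-06 = 154094.4 arcsecond ≈ 1.541e+05 arcsecond (4 s.f.). Final answer: 1.541e+05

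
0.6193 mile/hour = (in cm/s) 1 mile/hour = 0.44704 m/s, so 0.6193 mile/hour = 0.6193 * 0.44704 = 0.27685187 m/s. 1 cm/s = 0.01 m/s, so 0.27685187 m/s = 0.27685187 / 0.01 = 27.685187 cm/s ≈ 27.69 cm/s (4 s.f.). Final answer: 27.69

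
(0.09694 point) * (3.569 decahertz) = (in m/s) 1 point = 0.00035277778 m, so 0.09694 point = 0.09694 * 0.00035277778 = 3.4198278e-05 m. 1 decahertz = 10 Hz, so 3.569 decahertz = 3.569 * 10 = 35.69 Hz. Combine: 3.4198278e-05 m * 35.69 Hz = 0.0012205365 m/s. Result: 0.0012205365 m/s ≈ 0.001221 m/s (4 s.f.). Final answer: 0.001221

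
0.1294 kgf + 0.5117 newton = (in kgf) 1 kgf = 9.80665 N, so 0.1294 kgf = 0.1294 * 9.80665 = 1.2689805 N. 0.5117 newton = 0.5117 N. Sum: 1.2689805 + 0.5117 = 1.7806805 N. 1 kgf = 9.80665 N, so 1.7806805 N = 1.7806805 / 9.80665 = 0.18157888 kgf ≈ 0.1816 kgf (4 s.f.). Final answer: 0.1816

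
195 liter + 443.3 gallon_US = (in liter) 1 liter = 0.001 m^3, so 195 liter = 195 * 0.001 = 0.195 m^3. 1 gallon_US = 0.0037854118 m^3, so 443.3 gallon_US = 443.3 * 0.0037854118 = 1.678073 m^3. Sum: 0.195 + 1.678073 = 1.873073 m^3. 1 liter = 0.001 m^3, so 1.873073 m^3 = 1.873073 / 0.001 = 1873.073 liter ≈ 1873 liter (4 s.f.). Final answer: 1873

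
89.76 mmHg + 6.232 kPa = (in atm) 0.1796. Check: 1 mmHg = 133.32237 Pa, so 89.76 mmHg = 89.76 * 133.32237 = 11967.016 Pa. 1 kPa = 1000 Pa, so 6.232 kPa = 6.232 * 1000 = 6232 Pa. Sum: 11967.016 + 6232 = 18199.016 Pa. 1 atm = 101325 Pa, so 18199.016 Pa = 18199.016 / 101325 = 0.17961032 atm ≈ 0.1796 atm (4 s.f.).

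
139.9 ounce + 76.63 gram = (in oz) 142.6. Check: 1 ounce = 0.028349523 kg, so 139.9 ounce = 139.9 * 0.028349523 = 3.9660983 kg. 1 gram = 0.001 kg, so 76.63 gram = 76.63 * 0.001 = 0.07663 kg. Sum: 3.9660983 + 0.07663 = 4.0427283 kg. 1 oz = 0.028349523 kg, so 4.0427283 kg = 4.0427283 / 0.028349523 = 142.60304 oz ≈ 142.6 oz (4 s.f.).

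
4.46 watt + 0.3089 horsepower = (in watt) 4.46 watt = 4.46 W. 1 horsepower = 745.69987 W, so 0.3089 horsepower = 0.3089 * 745.69987 = 230.34669 W. Sum: 4.46 + 230.34669 = 234.80669 W. 234.80669 W = 234.80669 watt ≈ 234.8 watt (4 s.f.). Final answer: 234.8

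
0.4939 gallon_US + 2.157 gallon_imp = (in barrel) 1 gallon_US = 0.0037854118 m^3, so 0.4939 gallon_US = 0.4939 * 0.0037854118 = 0.0018696149 m^3. 1 gallon_imp = 0.00454609 m^3, so 2.157 gallon_imp = 2.157 * 0.00454609 = 0.0098059161 m^3. Sum: 0.0018696149 + 0.0098059161 = 0.011675531 m^3. 1 barrel = 0.15898729 m^3, so 0.011675531 m^3 = 0.011675531 / 0.15898729 = 0.073436881 barrel ≈ 0.07344 barrel (4 s.f.). Final answer: 0.07344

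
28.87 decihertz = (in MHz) 2.887e-06. Check: 1 decihertz = 0.1 Hz, so 28.87 decihertz = 28.87 * 0.1 = 2.887 Hz. 1 MHz = 1000000 Hz, so 2.887 Hz = 2.887 / 1000000 = 2.887e-06 MHz.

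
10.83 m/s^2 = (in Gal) 1083. Check: 1 Gal = 0.01 m/s^2, so 10.83 m/s^2 = 10.83 / 0.01 = 1083 Gal.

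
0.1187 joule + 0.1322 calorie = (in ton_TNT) 0.1187 joule = 0.1187 J. 1 calorie = 4.184 J, so 0.1322 calorie = 0.1322 * 4.184 = 0.5531248 J. Sum: 0.1187 + 0.5531248 = 0.6718248 J. 1 ton_TNT = 4.184e+09 J, so 0.6718248 J = 0.6718248 / 4.184e+09 = 1.6056998e-10 ton_TNT ≈ 1.606e-10 ton_TNT (4 s.f.). Final answer: 1.606e-10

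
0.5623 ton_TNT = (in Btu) 1 ton_TNT = 4.184e+09 J, so 0.5623 ton_TNT = 0.5623 * 4.184e+09 = 2.3526632e+09 J. 1 Btu = 1055.0559 J, so 2.3526632e+09 J = 2.3526632e+09 / 1055.0559 = 2229894.5 Btu ≈ 2.23e+06 Btu (4 s.f.). Final answer: 2.23e+06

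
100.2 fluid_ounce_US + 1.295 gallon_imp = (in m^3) 1 fluid_ounce_US = 2.957353e-05 m^3, so 100.2 fluid_ounce_US = 100.2 * 2.957353e-05 = 0.0029632677 m^3. 1 gallon_imp = 0.00454609 m^3, so 1.295 gallon_imp = 1.295 * 0.00454609 = 0.0058871865 m^3. Sum: 0.0029632677 + 0.0058871865 = 0.0088504542 m^3. Result: 0.0088504542 m^3 ≈ 0.00885 m^3 (4 s.f.). Final answer: 0.00885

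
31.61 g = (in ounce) 1.115. Check: 1 g = 0.001 kg, so 31.61 g = 31.61 * 0.001 = 0.03161 kg. 1 ounce = 0.028349523 kg, so 0.03161 kg = 0.03161 / 0.028349523 = 1.1150099 ounce ≈ 1.115 ounce (4 s.f.).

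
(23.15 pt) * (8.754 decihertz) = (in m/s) 0.007149. Check: 1 pt = 0.00035277778 m, so 23.15 pt = 23.15 * 0.00035277778 = 0.0081668056 m. 1 decihertz = 0.1 Hz, so 8.754 decihertz = 8.754 * 0.1 = 0.8754 Hz. Combine: 0.0081668056 m * 0.8754 Hz = 0.0071492216 m/s. Result: 0.0071492216 m/s ≈ 0.007149 m/s (4 s.f.).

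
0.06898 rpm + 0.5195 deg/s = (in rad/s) 0.01629. Check: 1 rpm = 0.10471976 rad/s, so 0.06898 rpm = 0.06898 * 0.10471976 = 0.0072235687 rad/s. 1 deg/s = 0.017453293 rad/s, so 0.5195 deg/s = 0.5195 * 0.017453293 = 0.0090669855 rad/s. Sum: 0.0072235687 + 0.0090669855 = 0.016290554 rad/s. Result: 0.016290554 rad/s ≈ 0.01629 rad/s (4 s.f.).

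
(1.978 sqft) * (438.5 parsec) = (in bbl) 1 sqft = 0.09290304 m^2, so 1.978 sqft = 1.978 * 0.09290304 = 0.18376221 m^2. 1 parsec = 3.0856776e+16 m, so 438.5 parsec = 438.5 * 3.0856776e+16 = 1.3530696e+19 m. Combine: 0.18376221 m^2 * 1.3530696e+19 m = 2.4864307e+18 m^3. 1 bbl = 0.15898729 m^3, so 2.4864307e+18 m^3 = 2.4864307e+18 / 0.15898729 = 1.5639178e+19 bbl ≈ 1.564e+19 bbl (4 s.f.). Final answer: 1.564e+19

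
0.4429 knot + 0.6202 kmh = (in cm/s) 1 knot = 0.51444444 m/s, so 0.4429 knot = 0.4429 * 0.51444444 = 0.22784744 m/s. 1 kmh = 0.27777778 m/s, so 0.6202 kmh = 0.6202 * 0.27777778 = 0.17227778 m/s. Sum: 0.22784744 + 0.17227778 = 0.40012522 m/s. 1 cm/s = 0.01 m/s, so 0.40012522 m/s = 0.40012522 / 0.01 = 40.012522 cm/s ≈ 40.01 cm/s (4 s.f.). Final answer: 40.01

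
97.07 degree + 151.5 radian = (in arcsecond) 3.16e+07. Check: 1 degree = 0.017453293 rad, so 97.07 degree = 97.07 * 0.017453293 = 1.6941911 rad. 151.5 radian = 151.5 rad. Sum: 1.6941911 + 151.5 = 153.19419 rad. 1 arcsecond = 4.8481368e-06 rad, so 153.19419 rad = 153.19419 / 4.8481368e-06 = 31598570 arcsecond ≈ 3.16e+07 arcsecond (4 s.f.).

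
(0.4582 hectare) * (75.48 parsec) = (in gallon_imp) 2.347e+24. Check: 1 hectare = 10000 m^2, so 0.4582 hectare = 0.4582 * 10000 = 4582 m^2. 1 parsec = 3.0856776e+16 m, so 75.48 parsec = 75.48 * 3.0856776e+16 = 2.3290694e+18 m. Combine: 4582 m^2 * 2.3290694e+18 m = 1.0671796e+22 m^3. 1 gallon_imp = 0.00454609 m^3, so 1.0671796e+22 m^3 = 1.0671796e+22 / 0.00454609 = 2.347467e+24 gallon_imp ≈ 2.347e+24 gallon_imp (4 s.f.).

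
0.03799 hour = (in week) 1 hour = 3600 s, so 0.03799 hour = 0.03799 * 3600 = 136.764 s. 1 week = 604800 s, so 136.764 s = 136.764 / 604800 = 0.00022613095 week ≈ 0.0002261 week (4 s.f.). Final answer: 0.0002261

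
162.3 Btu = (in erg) 1 Btu = 1055.0559 J, so 162.3 Btu = 162.3 * 1055.0559 = 171235.56 J. 1 erg = 1e-07 J, so 171235.56 J = 171235.56 / 1e-07 = 1.7123556e+12 erg ≈ 1.712e+12 erg (4 s.f.). Final answer: 1.712e+12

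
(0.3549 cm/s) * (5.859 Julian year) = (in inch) 1 cm/s = 0.01 m/s, so 0.3549 cm/s = 0.3549 * 0.01 = 0.003549 m/s. 1 Julian year = 31557600 s, so 5.859 Julian year = 5.859 * 31557600 = 1.8489598e+08 s. Combine: 0.003549 m/s * 1.8489598e+08 s = 656195.83 m. 1 inch = 0.0254 m, so 656195.83 m = 656195.83 / 0.0254 = 25834481 inch ≈ 2.583e+07 inch (4 s.f.). Final answer: 2.583e+07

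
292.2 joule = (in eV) 1.824e+21. Check: 292.2 joule = 292.2 J. 1 eV = 1.6021766e-19 J, so 292.2 J = 292.2 / 1.6021766e-19 = 1.823769e+21 eV ≈ 1.824e+21 eV (4 s.f.).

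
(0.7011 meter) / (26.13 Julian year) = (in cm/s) 0.7011 meter = 0.7011 m. 1 Julian year = 31557600 s, so 26.13 Julian year = 26.13 * 31557600 = 8.2460009e+08 s. Combine: 0.7011 m / 8.2460009e+08 s = 8.5023032e-10 m/s. 1 cm/s = 0.01 m/s, so 8.5023032e-10 m/s = 8.5023032e-10 / 0.01 = 8.5023032e-08 cm/s ≈ 8.502e-08 cm/s (4 s.f.). Final answer: 8.502e-08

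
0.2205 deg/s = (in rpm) 0.03675. Check: 1 deg/s = 0.017453293 rad/s, so 0.2205 deg/s = 0.2205 * 0.017453293 = 0.003848451 rad/s. 1 rpm = 0.10471976 rad/s, so 0.003848451 rad/s = 0.003848451 / 0.10471976 = 0.03675 rpm.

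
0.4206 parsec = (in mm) 1.298e+19. Check: 1 parsec = 3.0856776e+16 m, so 0.4206 parsec = 0.4206 * 3.0856776e+16 = 1.297836e+16 m. 1 mm = 0.001 m, so 1.297836e+16 m = 1.297836e+16 / 0.001 = 1.297836e+19 mm ≈ 1.298e+19 mm (4 s.f.).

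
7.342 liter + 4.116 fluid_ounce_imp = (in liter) 7.459. Check: 1 liter = 0.001 m^3, so 7.342 liter = 7.342 * 0.001 = 0.007342 m^3. 1 fluid_ounce_imp = 2.8413063e-05 m^3, so 4.116 fluid_ounce_imp = 4.116 * 2.8413063e-05 = 0.00011694817 m^3. Sum: 0.007342 + 0.00011694817 = 0.0074589482 m^3. 1 liter = 0.001 m^3, so 0.0074589482 m^3 = 0.0074589482 / 0.001 = 7.4589482 liter ≈ 7.459 liter (4 s.f.).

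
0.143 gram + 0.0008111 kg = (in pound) 0.002103. Check: 1 gram = 0.001 kg, so 0.143 gram = 0.143 * 0.001 = 0.000143 kg. 0.0008111 kg is already in kg. Sum: 0.000143 + 0.0008111 = 0.0009541 kg. 1 pound = 0.45359237 kg, so 0.0009541 kg = 0.0009541 / 0.45359237 = 0.0021034304 pound ≈ 0.002103 pound (4 s.f.).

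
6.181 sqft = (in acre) 0.0001419. Check: 1 sqft = 0.09290304 m^2, so 6.181 sqft = 6.181 * 0.09290304 = 0.57423369 m^2. 1 acre = 4046.8564 m^2, so 0.57423369 m^2 = 0.57423369 / 4046.8564 = 0.00014189624 acre ≈ 0.0001419 acre (4 s.f.).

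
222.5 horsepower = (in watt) 1.659e+05. Check: 1 horsepower = 745.69987 W, so 222.5 horsepower = 222.5 * 745.69987 = 165918.22 W. 165918.22 W = 165918.22 watt ≈ 1.659e+05 watt (4 s.f.).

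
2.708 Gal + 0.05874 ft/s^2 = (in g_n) 0.004587. Check: 1 Gal = 0.01 m/s^2, so 2.708 Gal = 2.708 * 0.01 = 0.02708 m/s^2. 1 ft/s^2 = 0.3048 m/s^2, so 0.05874 ft/s^2 = 0.05874 * 0.3048 = 0.017903952 m/s^2. Sum: 0.02708 + 0.017903952 = 0.044983952 m/s^2. 1 g_n = 9.80665 m/s^2, so 0.044983952 m/s^2 = 0.044983952 / 9.80665 = 0.0045870865 g_n ≈ 0.004587 g_n (4 s.f.).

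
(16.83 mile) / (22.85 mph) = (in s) 2652. Check: 1 mile = 1609.344 m, so 16.83 mile = 16.83 * 1609.344 = 27085.26 m. 1 mph = 0.44704 m/s, so 22.85 mph = 22.85 * 0.44704 = 10.214864 m/s. Combine: 27085.26 m / 10.214864 m/s = 2651.5536 s. Result: 2651.5536 s ≈ 2652 s (4 s.f.).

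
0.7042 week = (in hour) 1 week = 604800 s, so 0.7042 week = 0.7042 * 604800 = 425900.16 s. 1 hour = 3600 s, so 425900.16 s = 425900.16 / 3600 = 118.3056 hour ≈ 118.3 hour (4 s.f.). Final answer: 118.3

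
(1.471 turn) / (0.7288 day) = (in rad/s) 0.0001468. Check: 1 turn = 6.2831853 rad, so 1.471 turn = 1.471 * 6.2831853 = 9.2425656 rad. 1 day = 86400 s, so 0.7288 day = 0.7288 * 86400 = 62968.32 s. Combine: 9.2425656 rad / 62968.32 s = 0.0001467812 rad/s. Result: 0.0001467812 rad/s ≈ 0.0001468 rad/s (4 s.f.).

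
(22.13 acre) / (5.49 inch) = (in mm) 6.422e+08. Check: 1 acre = 4046.8564 m^2, so 22.13 acre = 22.13 * 4046.8564 = 89556.933 m^2. 1 inch = 0.0254 m, so 5.49 inch = 5.49 * 0.0254 = 0.139446 m. Combine: 89556.933 m^2 / 0.139446 m = 642233.79 m. 1 mm = 0.001 m, so 642233.79 m = 642233.79 / 0.001 = 6.4223379e+08 mm ≈ 6.422e+08 mm (4 s.f.).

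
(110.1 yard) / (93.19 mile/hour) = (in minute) 1 yard = 0.9144 m, so 110.1 yard = 110.1 * 0.9144 = 100.67544 m. 1 mile/hour = 0.44704 m/s, so 93.19 mile/hour = 93.19 * 0.44704 = 41.659658 m/s. Combine: 100.67544 m / 41.659658 m/s = 2.4166171 s. 1 minute = 60 s, so 2.4166171 s = 2.4166171 / 60 = 0.040276951 minute ≈ 0.04028 minute (4 s.f.). Final answer: 0.04028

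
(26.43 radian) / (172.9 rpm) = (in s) 26.43 radian = 26.43 rad. 1 rpm = 0.10471976 rad/s, so 172.9 rpm = 172.9 * 0.10471976 = 18.106046 rad/s. Combine: 26.43 rad / 18.106046 rad/s = 1.4597334 s. Result: 1.4597334 s ≈ 1.46 s (4 s.f.). Final answer: 1.46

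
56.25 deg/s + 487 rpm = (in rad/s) 1 deg/s = 0.017453293 rad/s, so 56.25 deg/s = 56.25 * 0.017453293 = 0.9817477 rad/s. 1 rpm = 0.10471976 rad/s, so 487 rpm = 487 * 0.10471976 = 50.998521 rad/s. Sum: 0.9817477 + 50.998521 = 51.980268 rad/s. Result: 51.980268 rad/s ≈ 51.98 rad/s (4 s.f.). Final answer: 51.98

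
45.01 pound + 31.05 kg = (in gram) 1 pound = 0.45359237 kg, so 45.01 pound = 45.01 * 0.45359237 = 20.416193 kg. 31.05 kg is already in kg. Sum: 20.416193 + 31.05 = 51.466193 kg. 1 gram = 0.001 kg, so 51.466193 kg = 51.466193 / 0.001 = 51466.193 gram ≈ 5.147e+04 gram (4 s.f.). Final answer: 5.147e+04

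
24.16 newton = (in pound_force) 5.431. Check: 24.16 newton = 24.16 N. 1 pound_force = 4.4482216 N, so 24.16 N = 24.16 / 4.4482216 = 5.4313841 pound_force ≈ 5.431 pound_force (4 s.f.).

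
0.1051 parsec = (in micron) 3.243e+21. Check: 1 parsec = 3.0856776e+16 m, so 0.1051 parsec = 0.1051 * 3.0856776e+16 = 3.2430471e+15 m. 1 micron = 1e-06 m, so 3.2430471e+15 m = 3.2430471e+15 / 1e-06 = 3.2430471e+21 micron ≈ 3.243e+21 micron (4 s.f.).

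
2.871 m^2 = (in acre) 0.0007094. Check: 1 acre = 4046.8564 m^2, so 2.871 m^2 = 2.871 / 4046.8564 = 0.00070943955 acre ≈ 0.0007094 acre (4 s.f.).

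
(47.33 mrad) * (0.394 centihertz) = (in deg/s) 0.01068. Check: 1 mrad = 0.001 rad, so 47.33 mrad = 47.33 * 0.001 = 0.04733 rad. 1 centihertz = 0.01 Hz, so 0.394 centihertz = 0.394 * 0.01 = 0.00394 Hz. Combine: 0.04733 rad * 0.00394 Hz = 0.0001864802 rad/s. 1 deg/s = 0.017453293 rad/s, so 0.0001864802 rad/s = 0.0001864802 / 0.017453293 = 0.010684528 deg/s ≈ 0.01068 deg/s (4 s.f.).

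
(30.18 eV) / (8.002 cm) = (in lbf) 1.358e-17. Check: 1 eV = 1.6021766e-19 J, so 30.18 eV = 30.18 * 1.6021766e-19 = 4.8353691e-18 J. 1 cm = 0.01 m, so 8.002 cm = 8.002 * 0.01 = 0.08002 m. Combine: 4.8353691e-18 J / 0.08002 m = 6.0427007e-17 N. 1 lbf = 4.4482216 N, so 6.0427007e-17 N = 6.0427007e-17 / 4.4482216 = 1.3584532e-17 lbf ≈ 1.358e-17 lbf (4 s.f.).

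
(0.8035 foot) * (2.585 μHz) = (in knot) 1.231e-06. Check: 1 foot = 0.3048 m, so 0.8035 foot = 0.8035 * 0.3048 = 0.2449068 m. 1 μHz = 1e-06 Hz, so 2.585 μHz = 2.585 * 1e-06 = 2.585e-06 Hz. Combine: 0.2449068 m * 2.585e-06 Hz = 6.3308408e-07 m/s. 1 knot = 0.51444444 m/s, so 6.3308408e-07 m/s = 6.3308408e-07 / 0.51444444 = 1.230617e-06 knot ≈ 1.231e-06 knot (4 s.f.).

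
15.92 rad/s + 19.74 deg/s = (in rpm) 155.3. Check: 15.92 rad/s is already in rad/s. 1 deg/s = 0.017453293 rad/s, so 19.74 deg/s = 19.74 * 0.017453293 = 0.34452799 rad/s. Sum: 15.92 + 0.34452799 = 16.264528 rad/s. 1 rpm = 0.10471976 rad/s, so 16.264528 rad/s = 16.264528 / 0.10471976 = 155.3148 rpm ≈ 155.3 rpm (4 s.f.).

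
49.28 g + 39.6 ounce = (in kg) 1 g = 0.001 kg, so 49.28 g = 49.28 * 0.001 = 0.04928 kg. 1 ounce = 0.028349523 kg, so 39.6 ounce = 39.6 * 0.028349523 = 1.1226411 kg. Sum: 0.04928 + 1.1226411 = 1.1719211 kg. Result: 1.1719211 kg ≈ 1.172 kg (4 s.f.). Final answer: 1.172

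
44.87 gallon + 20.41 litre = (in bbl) 1.197. Check: 1 gallon = 0.0037854118 m^3, so 44.87 gallon = 44.87 * 0.0037854118 = 0.16985143 m^3. 1 litre = 0.001 m^3, so 20.41 litre = 20.41 * 0.001 = 0.02041 m^3. Sum: 0.16985143 + 0.02041 = 0.19026143 m^3. 1 bbl = 0.15898729 m^3, so 0.19026143 m^3 = 0.19026143 / 0.15898729 = 1.1967084 bbl ≈ 1.197 bbl (4 s.f.).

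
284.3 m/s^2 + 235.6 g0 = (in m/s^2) 2595. Check: 284.3 m/s^2 is already in m/s^2. 1 g0 = 9.80665 m/s^2, so 235.6 g0 = 235.6 * 9.80665 = 2310.4467 m/s^2. Sum: 284.3 + 2310.4467 = 2594.7467 m/s^2. Result: 2594.7467 m/s^2 ≈ 2595 m/s^2 (4 s.f.).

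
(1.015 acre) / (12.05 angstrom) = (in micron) 3.409e+18. Check: 1 acre = 4046.8564 m^2, so 1.015 acre = 1.015 * 4046.8564 = 4107.5593 m^2. 1 angstrom = 1e-10 m, so 12.05 angstrom = 12.05 * 1e-10 = 1.205e-09 m. Combine: 4107.5593 m^2 / 1.205e-09 m = 3.4087629e+12 m. 1 micron = 1e-06 m, so 3.4087629e+12 m = 3.4087629e+12 / 1e-06 = 3.4087629e+18 micron ≈ 3.409e+18 micron (4 s.f.).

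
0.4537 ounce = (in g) 12.86. Check: 1 ounce = 0.028349523 kg, so 0.4537 ounce = 0.4537 * 0.028349523 = 0.012862179 kg. 1 g = 0.001 kg, so 0.012862179 kg = 0.012862179 / 0.001 = 12.862179 g ≈ 12.86 g (4 s.f.).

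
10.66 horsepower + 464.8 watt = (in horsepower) 1 horsepower = 745.69987 W, so 10.66 horsepower = 10.66 * 745.69987 = 7949.1606 W. 464.8 watt = 464.8 W. Sum: 7949.1606 + 464.8 = 8413.9606 W. 1 horsepower = 745.69987 W, so 8413.9606 W = 8413.9606 / 745.69987 = 11.283307 horsepower ≈ 11.28 horsepower (4 s.f.). Final answer: 11.28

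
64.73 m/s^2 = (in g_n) 6.601. Check: 1 g_n = 9.80665 m/s^2, so 64.73 m/s^2 = 64.73 / 9.80665 = 6.600623 g_n ≈ 6.601 g_n (4 s.f.).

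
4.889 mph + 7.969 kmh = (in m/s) 4.399. Check: 1 mph = 0.44704 m/s, so 4.889 mph = 4.889 * 0.44704 = 2.1855786 m/s. 1 kmh = 0.27777778 m/s, so 7.969 kmh = 7.969 * 0.27777778 = 2.2136111 m/s. Sum: 2.1855786 + 2.2136111 = 4.3991897 m/s. Result: 4.3991897 m/s ≈ 4.399 m/s (4 s.f.).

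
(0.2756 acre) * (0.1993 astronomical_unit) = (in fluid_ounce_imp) 1 acre = 4046.8564 m^2, so 0.2756 acre = 0.2756 * 4046.8564 = 1115.3136 m^2. 1 astronomical_unit = 1.4959787e+11 m, so 0.1993 astronomical_unit = 0.1993 * 1.4959787e+11 = 2.9814856e+10 m. Combine: 1115.3136 m^2 * 2.9814856e+10 m = 3.3252915e+13 m^3. 1 fluid_ounce_imp = 2.8413063e-05 m^3, so 3.3252915e+13 m^3 = 3.3252915e+13 / 2.8413063e-05 = 1.170339e+18 fluid_ounce_imp ≈ 1.17e+18 fluid_ounce_imp (4 s.f.). Final answer: 1.17e+18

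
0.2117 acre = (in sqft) 1 acre = 4046.8564 m^2, so 0.2117 acre = 0.2117 * 4046.8564 = 856.7195 m^2. 1 sqft = 0.09290304 m^2, so 856.7195 m^2 = 856.7195 / 0.09290304 = 9221.652 sqft ≈ 9222 sqft (4 s.f.). Final answer: 9222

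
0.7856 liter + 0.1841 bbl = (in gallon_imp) 1 liter = 0.001 m^3, so 0.7856 liter = 0.7856 * 0.001 = 0.0007856 m^3. 1 bbl = 0.15898729 m^3, so 0.1841 bbl = 0.1841 * 0.15898729 = 0.029269561 m^3. Sum: 0.0007856 + 0.029269561 = 0.030055161 m^3. 1 gallon_imp = 0.00454609 m^3, so 0.030055161 m^3 = 0.030055161 / 0.00454609 = 6.6112112 gallon_imp ≈ 6.611 gallon_imp (4 s.f.). Final answer: 6.611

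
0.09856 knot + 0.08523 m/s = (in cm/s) 13.59. Check: 1 knot = 0.51444444 m/s, so 0.09856 knot = 0.09856 * 0.51444444 = 0.050703644 m/s. 0.08523 m/s is already in m/s. Sum: 0.050703644 + 0.08523 = 0.13593364 m/s. 1 cm/s = 0.01 m/s, so 0.13593364 m/s = 0.13593364 / 0.01 = 13.593364 cm/s ≈ 13.59 cm/s (4 s.f.).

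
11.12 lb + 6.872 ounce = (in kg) 1 lb = 0.45359237 kg, so 11.12 lb = 11.12 * 0.45359237 = 5.0439472 kg. 1 ounce = 0.028349523 kg, so 6.872 ounce = 6.872 * 0.028349523 = 0.19481792 kg. Sum: 5.0439472 + 0.19481792 = 5.2387651 kg. Result: 5.2387651 kg ≈ 5.239 kg (4 s.f.). Final answer: 5.239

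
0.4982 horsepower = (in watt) 371.5. Check: 1 horsepower = 745.69987 W, so 0.4982 horsepower = 0.4982 * 745.69987 = 371.50768 W. 371.50768 W = 371.50768 watt ≈ 371.5 watt (4 s.f.).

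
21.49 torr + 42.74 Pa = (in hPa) 1 torr = 133.32237 Pa, so 21.49 torr = 21.49 * 133.32237 = 2865.0977 Pa. 42.74 Pa is already in Pa. Sum: 2865.0977 + 42.74 = 2907.8377 Pa. 1 hPa = 100 Pa, so 2907.8377 Pa = 2907.8377 / 100 = 29.078377 hPa ≈ 29.08 hPa (4 s.f.). Final answer: 29.08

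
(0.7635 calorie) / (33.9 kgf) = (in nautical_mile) 1 calorie = 4.184 J, so 0.7635 calorie = 0.7635 * 4.184 = 3.194484 J. 1 kgf = 9.80665 N, so 33.9 kgf = 33.9 * 9.80665 = 332.44543 N. Combine: 3.194484 J / 332.44543 N = 0.0096090476 m. 1 nautical_mile = 1852 m, so 0.0096090476 m = 0.0096090476 / 1852 = 5.1884706e-06 nautical_mile ≈ 5.188e-06 nautical_mile (4 s.f.). Final answer: 5.188e-06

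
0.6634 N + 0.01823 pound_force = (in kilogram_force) 0.6634 N is already in N. 1 pound_force = 4.4482216 N, so 0.01823 pound_force = 0.01823 * 4.4482216 = 0.08109108 N. Sum: 0.6634 + 0.08109108 = 0.74449108 N. 1 kilogram_force = 9.80665 N, so 0.74449108 N = 0.74449108 / 9.80665 = 0.075916962 kilogram_force ≈ 0.07592 kilogram_force (4 s.f.). Final answer: 0.07592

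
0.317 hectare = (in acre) 1 hectare = 10000 m^2, so 0.317 hectare = 0.317 * 10000 = 3170 m^2. 1 acre = 4046.8564 m^2, so 3170 m^2 = 3170 / 4046.8564 = 0.78332406 acre ≈ 0.7833 acre (4 s.f.). Final answer: 0.7833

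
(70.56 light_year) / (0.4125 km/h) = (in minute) 1 light_year = 9.4607305e+15 m, so 70.56 light_year = 70.56 * 9.4607305e+15 = 6.6754914e+17 m. 1 km/h = 0.27777778 m/s, so 0.4125 km/h = 0.4125 * 0.27777778 = 0.11458333 m/s. Combine: 6.6754914e+17 m / 0.11458333 m/s = 5.8258834e+18 s. 1 minute = 60 s, so 5.8258834e+18 s = 5.8258834e+18 / 60 = 9.7098057e+16 minute ≈ 9.71e+16 minute (4 s.f.). Final answer: 9.71e+16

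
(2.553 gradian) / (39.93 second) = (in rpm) 0.009591. Check: 1 gradian = 0.015707963 rad, so 2.553 gradian = 2.553 * 0.015707963 = 0.04010243 rad. 39.93 second = 39.93 s. Combine: 0.04010243 rad / 39.93 s = 0.0010043183 rad/s. 1 rpm = 0.10471976 rad/s, so 0.0010043183 rad/s = 0.0010043183 / 0.10471976 = 0.0095905334 rpm ≈ 0.009591 rpm (4 s.f.).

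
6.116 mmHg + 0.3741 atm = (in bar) 0.3872. Check: 1 mmHg = 133.32237 Pa, so 6.116 mmHg = 6.116 * 133.32237 = 815.39961 Pa. 1 atm = 101325 Pa, so 0.3741 atm = 0.3741 * 101325 = 37905.682 Pa. Sum: 815.39961 + 37905.682 = 38721.082 Pa. 1 bar = 100000 Pa, so 38721.082 Pa = 38721.082 / 100000 = 0.38721082 bar ≈ 0.3872 bar (4 s.f.).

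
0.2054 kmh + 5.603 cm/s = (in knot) 1 kmh = 0.27777778 m/s, so 0.2054 kmh = 0.2054 * 0.27777778 = 0.057055556 m/s. 1 cm/s = 0.01 m/s, so 5.603 cm/s = 5.603 * 0.01 = 0.05603 m/s. Sum: 0.057055556 + 0.05603 = 0.11308556 m/s. 1 knot = 0.51444444 m/s, so 0.11308556 m/s = 0.11308556 / 0.51444444 = 0.21982073 knot ≈ 0.2198 knot (4 s.f.). Final answer: 0.2198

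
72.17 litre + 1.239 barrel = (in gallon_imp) 59.21. Check: 1 litre = 0.001 m^3, so 72.17 litre = 72.17 * 0.001 = 0.07217 m^3. 1 barrel = 0.15898729 m^3, so 1.239 barrel = 1.239 * 0.15898729 = 0.19698526 m^3. Sum: 0.07217 + 0.19698526 = 0.26915526 m^3. 1 gallon_imp = 0.00454609 m^3, so 0.26915526 m^3 = 0.26915526 / 0.00454609 = 59.20588 gallon_imp ≈ 59.21 gallon_imp (4 s.f.).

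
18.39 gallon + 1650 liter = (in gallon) 454.3. Check: 1 gallon = 0.0037854118 m^3, so 18.39 gallon = 18.39 * 0.0037854118 = 0.069613723 m^3. 1 liter = 0.001 m^3, so 1650 liter = 1650 * 0.001 = 1.65 m^3. Sum: 0.069613723 + 1.65 = 1.7196137 m^3. 1 gallon = 0.0037854118 m^3, so 1.7196137 m^3 = 1.7196137 / 0.0037854118 = 454.27389 gallon ≈ 454.3 gallon (4 s.f.).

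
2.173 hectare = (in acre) 5.37. Check: 1 hectare = 10000 m^2, so 2.173 hectare = 2.173 * 10000 = 21730 m^2. 1 acre = 4046.8564 m^2, so 21730 m^2 = 21730 / 4046.8564 = 5.3695999 acre ≈ 5.37 acre (4 s.f.).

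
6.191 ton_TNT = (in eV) 1.617e+29. Check: 1 ton_TNT = 4.184e+09 J, so 6.191 ton_TNT = 6.191 * 4.184e+09 = 2.5903144e+10 J. 1 eV = 1.6021766e-19 J, so 2.5903144e+10 J = 2.5903144e+10 / 1.6021766e-19 = 1.6167471e+29 eV ≈ 1.617e+29 eV (4 s.f.).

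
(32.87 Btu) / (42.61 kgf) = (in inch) 3267. Check: 1 Btu = 1055.0559 J, so 32.87 Btu = 32.87 * 1055.0559 = 34679.686 J. 1 kgf = 9.80665 N, so 42.61 kgf = 42.61 * 9.80665 = 417.86136 N. Combine: 34679.686 J / 417.86136 N = 82.993283 m. 1 inch = 0.0254 m, so 82.993283 m = 82.993283 / 0.0254 = 3267.4521 inch ≈ 3267 inch (4 s.f.).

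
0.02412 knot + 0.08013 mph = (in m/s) 0.04823. Check: 1 knot = 0.51444444 m/s, so 0.02412 knot = 0.02412 * 0.51444444 = 0.0124084 m/s. 1 mph = 0.44704 m/s, so 0.08013 mph = 0.08013 * 0.44704 = 0.035821315 m/s. Sum: 0.0124084 + 0.035821315 = 0.048229715 m/s. Result: 0.048229715 m/s ≈ 0.04823 m/s (4 s.f.).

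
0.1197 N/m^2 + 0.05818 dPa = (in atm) 0.1197 N/m^2 = 0.1197 Pa. 1 dPa = 0.1 Pa, so 0.05818 dPa = 0.05818 * 0.1 = 0.005818 Pa. Sum: 0.1197 + 0.005818 = 0.125518 Pa. 1 atm = 101325 Pa, so 0.125518 Pa = 0.125518 / 101325 = 1.2387663e-06 atm ≈ 1.239e-06 atm (4 s.f.). Final answer: 1.239e-06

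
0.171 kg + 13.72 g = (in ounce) 0.171 kg is already in kg. 1 g = 0.001 kg, so 13.72 g = 13.72 * 0.001 = 0.01372 kg. Sum: 0.171 + 0.01372 = 0.18472 kg. 1 ounce = 0.028349523 kg, so 0.18472 kg = 0.18472 / 0.028349523 = 6.5158063 ounce ≈ 6.516 ounce (4 s.f.). Final answer: 6.516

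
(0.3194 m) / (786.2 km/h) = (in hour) 0.3194 m is already in m. 1 km/h = 0.27777778 m/s, so 786.2 km/h = 786.2 * 0.27777778 = 218.38889 m/s. Combine: 0.3194 m / 218.38889 m/s = 0.0014625286 s. 1 hour = 3600 s, so 0.0014625286 s = 0.0014625286 / 3600 = 4.0625795e-07 hour ≈ 4.063e-07 hour (4 s.f.). Final answer: 4.063e-07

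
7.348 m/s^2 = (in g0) 1 g0 = 9.80665 m/s^2, so 7.348 m/s^2 = 7.348 / 9.80665 = 0.74928747 g0 ≈ 0.7493 g0 (4 s.f.). Final answer: 0.7493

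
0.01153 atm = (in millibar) 1 atm = 101325 Pa, so 0.01153 atm = 0.01153 * 101325 = 1168.2773 Pa. 1 millibar = 100 Pa, so 1168.2773 Pa = 1168.2773 / 100 = 11.682773 millibar ≈ 11.68 millibar (4 s.f.). Final answer: 11.68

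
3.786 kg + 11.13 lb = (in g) 3.786 kg is already in kg. 1 lb = 0.45359237 kg, so 11.13 lb = 11.13 * 0.45359237 = 5.0484831 kg. Sum: 3.786 + 5.0484831 = 8.8344831 kg. 1 g = 0.001 kg, so 8.8344831 kg = 8.8344831 / 0.001 = 8834.4831 g ≈ 8834 g (4 s.f.). Final answer: 8834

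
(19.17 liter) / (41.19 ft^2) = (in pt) 14.2. Check: 1 liter = 0.001 m^3, so 19.17 liter = 19.17 * 0.001 = 0.01917 m^3. 1 ft^2 = 0.09290304 m^2, so 41.19 ft^2 = 41.19 * 0.09290304 = 3.8266762 m^2. Combine: 0.01917 m^3 / 3.8266762 m^2 = 0.0050095694 m. 1 pt = 0.00035277778 m, so 0.0050095694 m = 0.0050095694 / 0.00035277778 = 14.200354 pt ≈ 14.2 pt (4 s.f.).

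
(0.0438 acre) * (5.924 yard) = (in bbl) 1 acre = 4046.8564 m^2, so 0.0438 acre = 0.0438 * 4046.8564 = 177.25231 m^2. 1 yard = 0.9144 m, so 5.924 yard = 5.924 * 0.9144 = 5.4169056 m. Combine: 177.25231 m^2 * 5.4169056 m = 960.15904 m^3. 1 bbl = 0.15898729 m^3, so 960.15904 m^3 = 960.15904 / 0.15898729 = 6039.2187 bbl ≈ 6039 bbl (4 s.f.). Final answer: 6039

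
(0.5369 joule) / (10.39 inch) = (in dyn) 2.034e+05. Check: 0.5369 joule = 0.5369 J. 1 inch = 0.0254 m, so 10.39 inch = 10.39 * 0.0254 = 0.263906 m. Combine: 0.5369 J / 0.263906 m = 2.0344365 N. 1 dyn = 1e-05 N, so 2.0344365 N = 2.0344365 / 1e-05 = 203443.65 dyn ≈ 2.034e+05 dyn (4 s.f.).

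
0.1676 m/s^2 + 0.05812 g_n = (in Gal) 73.76. Check: 0.1676 m/s^2 is already in m/s^2. 1 g_n = 9.80665 m/s^2, so 0.05812 g_n = 0.05812 * 9.80665 = 0.5699625 m/s^2. Sum: 0.1676 + 0.5699625 = 0.7375625 m/s^2. 1 Gal = 0.01 m/s^2, so 0.7375625 m/s^2 = 0.7375625 / 0.01 = 73.75625 Gal ≈ 73.76 Gal (4 s.f.).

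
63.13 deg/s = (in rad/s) 1 deg/s = 0.017453293 rad/s, so 63.13 deg/s = 63.13 * 0.017453293 = 1.1018264 rad/s. Result: 1.1018264 rad/s ≈ 1.102 rad/s (4 s.f.). Final answer: 1.102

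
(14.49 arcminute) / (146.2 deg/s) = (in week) 2.731e-09. Check: 1 arcminute = 0.00029088821 rad, so 14.49 arcminute = 14.49 * 0.00029088821 = 0.0042149701 rad. 1 deg/s = 0.017453293 rad/s, so 146.2 deg/s = 146.2 * 0.017453293 = 2.5516714 rad/s. Combine: 0.0042149701 rad / 2.5516714 rad/s = 0.0016518468 s. 1 week = 604800 s, so 0.0016518468 s = 0.0016518468 / 604800 = 2.7312282e-09 week ≈ 2.731e-09 week (4 s.f.).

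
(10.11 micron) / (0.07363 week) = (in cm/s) 2.27e-08. Check: 1 micron = 1e-06 m, so 10.11 micron = 10.11 * 1e-06 = 1.011e-05 m. 1 week = 604800 s, so 0.07363 week = 0.07363 * 604800 = 44531.424 s. Combine: 1.011e-05 m / 44531.424 s = 2.2703069e-10 m/s. 1 cm/s = 0.01 m/s, so 2.2703069e-10 m/s = 2.2703069e-10 / 0.01 = 2.2703069e-08 cm/s ≈ 2.27e-08 cm/s (4 s.f.).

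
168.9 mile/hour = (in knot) 1 mile/hour = 0.44704 m/s, so 168.9 mile/hour = 168.9 * 0.44704 = 75.505056 m/s. 1 knot = 0.51444444 m/s, so 75.505056 m/s = 75.505056 / 0.51444444 = 146.77009 knot ≈ 146.8 knot (4 s.f.). Final answer: 146.8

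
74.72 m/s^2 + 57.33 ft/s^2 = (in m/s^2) 92.19. Check: 74.72 m/s^2 is already in m/s^2. 1 ft/s^2 = 0.3048 m/s^2, so 57.33 ft/s^2 = 57.33 * 0.3048 = 17.474184 m/s^2. Sum: 74.72 + 17.474184 = 92.194184 m/s^2. Result: 92.194184 m/s^2 ≈ 92.19 m/s^2 (4 s.f.).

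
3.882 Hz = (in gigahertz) 3.882e-09. Check: 1 gigahertz = 1e+09 Hz, so 3.882 Hz = 3.882 / 1e+09 = 3.882e-09 gigahertz.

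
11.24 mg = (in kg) 1 mg = 1e-06 kg, so 11.24 mg = 11.24 * 1e-06 = 1.124e-05 kg. Result: 1.124e-05 kg. Final answer: 1.124e-05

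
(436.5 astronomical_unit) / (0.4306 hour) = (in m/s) 4.212e+10. Check: 1 astronomical_unit = 1.4959787e+11 m, so 436.5 astronomical_unit = 436.5 * 1.4959787e+11 = 6.5299471e+13 m. 1 hour = 3600 s, so 0.4306 hour = 0.4306 * 3600 = 1550.16 s. Combine: 6.5299471e+13 m / 1550.16 s = 4.2124342e+10 m/s. Result: 4.2124342e+10 m/s ≈ 4.212e+10 m/s (4 s.f.).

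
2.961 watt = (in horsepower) 0.003971. Check: 2.961 watt = 2.961 W. 1 horsepower = 745.69987 W, so 2.961 W = 2.961 / 745.69987 = 0.0039707664 horsepower ≈ 0.003971 horsepower (4 s.f.).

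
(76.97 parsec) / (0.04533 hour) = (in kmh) 5.239e+16. Check: 1 parsec = 3.0856776e+16 m, so 76.97 parsec = 76.97 * 3.0856776e+16 = 2.375046e+18 m. 1 hour = 3600 s, so 0.04533 hour = 0.04533 * 3600 = 163.188 s. Combine: 2.375046e+18 m / 163.188 s = 1.4554048e+16 m/s. 1 kmh = 0.27777778 m/s, so 1.4554048e+16 m/s = 1.4554048e+16 / 0.27777778 = 5.2394574e+16 kmh ≈ 5.239e+16 kmh (4 s.f.).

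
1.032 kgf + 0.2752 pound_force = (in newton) 11.34. Check: 1 kgf = 9.80665 N, so 1.032 kgf = 1.032 * 9.80665 = 10.120463 N. 1 pound_force = 4.4482216 N, so 0.2752 pound_force = 0.2752 * 4.4482216 = 1.2241506 N. Sum: 10.120463 + 1.2241506 = 11.344613 N. 11.344613 N = 11.344613 newton ≈ 11.34 newton (4 s.f.).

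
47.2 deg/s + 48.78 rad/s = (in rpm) 473.7. Check: 1 deg/s = 0.017453293 rad/s, so 47.2 deg/s = 47.2 * 0.017453293 = 0.82379541 rad/s. 48.78 rad/s is already in rad/s. Sum: 0.82379541 + 48.78 = 49.603795 rad/s. 1 rpm = 0.10471976 rad/s, so 49.603795 rad/s = 49.603795 / 0.10471976 = 473.68135 rpm ≈ 473.7 rpm (4 s.f.).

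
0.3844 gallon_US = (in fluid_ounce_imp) 1 gallon_US = 0.0037854118 m^3, so 0.3844 gallon_US = 0.3844 * 0.0037854118 = 0.0014551123 m^3. 1 fluid_ounce_imp = 2.8413063e-05 m^3, so 0.0014551123 m^3 = 0.0014551123 / 2.8413063e-05 = 51.212793 fluid_ounce_imp ≈ 51.21 fluid_ounce_imp (4 s.f.). Final answer: 51.21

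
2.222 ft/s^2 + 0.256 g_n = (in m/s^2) 3.188. Check: 1 ft/s^2 = 0.3048 m/s^2, so 2.222 ft/s^2 = 2.222 * 0.3048 = 0.6772656 m/s^2. 1 g_n = 9.80665 m/s^2, so 0.256 g_n = 0.256 * 9.80665 = 2.5105024 m/s^2. Sum: 0.6772656 + 2.5105024 = 3.187768 m/s^2. Result: 3.187768 m/s^2 ≈ 3.188 m/s^2 (4 s.f.).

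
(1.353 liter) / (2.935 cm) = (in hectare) 1 liter = 0.001 m^3, so 1.353 liter = 1.353 * 0.001 = 0.001353 m^3. 1 cm = 0.01 m, so 2.935 cm = 2.935 * 0.01 = 0.02935 m. Combine: 0.001353 m^3 / 0.02935 m = 0.046098807 m^2. 1 hectare = 10000 m^2, so 0.046098807 m^2 = 0.046098807 / 10000 = 4.6098807e-06 hectare ≈ 4.61e-06 hectare (4 s.f.). Final answer: 4.61e-06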